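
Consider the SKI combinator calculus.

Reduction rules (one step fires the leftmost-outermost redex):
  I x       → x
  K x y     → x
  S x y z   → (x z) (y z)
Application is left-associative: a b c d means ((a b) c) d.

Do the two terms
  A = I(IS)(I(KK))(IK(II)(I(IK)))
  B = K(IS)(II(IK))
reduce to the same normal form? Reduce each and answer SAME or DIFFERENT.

Answer: DIFFERENT — A ⇓ S(KK)I, B ⇓ S

Reduction:
Term A:
  start: I(IS)(I(KK))(IK(II)(I(IK)))
  [1] IS(I(KK))(IK(II)(I(IK)))
  [2] S(I(KK))(IK(II)(I(IK)))
  [3] S(KK)(IK(II)(I(IK)))
  [4] S(KK)(K(II)(I(IK)))
  [5] S(KK)(II)
  [6] S(KK)I

Term B:
  start: K(IS)(II(IK))
  [1] IS
  [2] S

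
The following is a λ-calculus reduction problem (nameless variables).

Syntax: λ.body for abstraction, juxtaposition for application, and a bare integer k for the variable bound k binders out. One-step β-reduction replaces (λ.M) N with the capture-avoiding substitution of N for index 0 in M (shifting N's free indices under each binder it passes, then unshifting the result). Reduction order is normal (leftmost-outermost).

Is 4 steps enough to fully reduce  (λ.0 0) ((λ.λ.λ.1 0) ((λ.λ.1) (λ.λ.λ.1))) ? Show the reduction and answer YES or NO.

Answer: NO — after 4 steps the term is λ.(λ.λ.1 0) 0, not yet normal

Derivation:
  start: (λ.0 0) ((λ.λ.λ.1 0) ((λ.λ.1) (λ.λ.λ.1)))
  →1  (λ.λ.λ.1 0) ((λ.λ.1) (λ.λ.λ.1)) ((λ.λ.λ.1 0) ((λ.λ.1) (λ.λ.λ.1)))
  →2  (λ.λ.1 0) ((λ.λ.λ.1 0) ((λ.λ.1) (λ.λ.λ.1)))
  →3  λ.(λ.λ.λ.1 0) ((λ.λ.1) (λ.λ.λ.1)) 0
  →4  λ.(λ.λ.1 0) 0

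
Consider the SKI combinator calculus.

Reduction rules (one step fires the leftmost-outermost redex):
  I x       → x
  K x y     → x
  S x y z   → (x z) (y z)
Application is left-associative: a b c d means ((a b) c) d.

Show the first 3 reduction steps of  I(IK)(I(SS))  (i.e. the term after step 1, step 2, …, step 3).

Answer: after 3 steps: K(SS)

Working:
  start: I(IK)(I(SS))
  [1] IK(I(SS))
  [2] K(I(SS))
  [3] K(SS)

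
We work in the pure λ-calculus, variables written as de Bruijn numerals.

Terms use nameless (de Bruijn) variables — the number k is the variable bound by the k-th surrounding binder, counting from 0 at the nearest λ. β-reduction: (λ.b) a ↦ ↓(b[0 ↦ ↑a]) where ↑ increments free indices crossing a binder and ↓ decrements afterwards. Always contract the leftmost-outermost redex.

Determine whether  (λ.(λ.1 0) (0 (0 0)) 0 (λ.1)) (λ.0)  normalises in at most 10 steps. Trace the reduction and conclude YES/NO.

Answer: YES — reaches normal form λ.λ.0 in 7 ≤ 10 steps

Working:
  start: (λ.(λ.1 0) (0 (0 0)) 0 (λ.1)) (λ.0)
  [1] (λ.(λ.0) 0) ((λ.0) ((λ.0) (λ.0))) (λ.0) (λ.λ.0)
  [2] (λ.0) ((λ.0) ((λ.0) (λ.0))) (λ.0) (λ.λ.0)
  [3] (λ.0) ((λ.0) (λ.0)) (λ.0) (λ.λ.0)
  [4] (λ.0) (λ.0) (λ.0) (λ.λ.0)
  [5] (λ.0) (λ.0) (λ.λ.0)
  [6] (λ.0) (λ.λ.0)
  [7] λ.λ.0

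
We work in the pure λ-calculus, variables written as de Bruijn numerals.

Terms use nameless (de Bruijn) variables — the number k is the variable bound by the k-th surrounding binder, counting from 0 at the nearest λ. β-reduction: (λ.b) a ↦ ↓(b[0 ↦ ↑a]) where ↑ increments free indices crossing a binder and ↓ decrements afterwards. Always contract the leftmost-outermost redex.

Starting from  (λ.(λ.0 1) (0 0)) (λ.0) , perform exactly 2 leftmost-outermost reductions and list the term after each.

  start: (λ.(λ.0 1) (0 0)) (λ.0)
  →1  (λ.0 (λ.0)) ((λ.0) (λ.0))
  →2  (λ.0) (λ.0) (λ.0)

Answer: after 2 steps: (λ.0) (λ.0) (λ.0)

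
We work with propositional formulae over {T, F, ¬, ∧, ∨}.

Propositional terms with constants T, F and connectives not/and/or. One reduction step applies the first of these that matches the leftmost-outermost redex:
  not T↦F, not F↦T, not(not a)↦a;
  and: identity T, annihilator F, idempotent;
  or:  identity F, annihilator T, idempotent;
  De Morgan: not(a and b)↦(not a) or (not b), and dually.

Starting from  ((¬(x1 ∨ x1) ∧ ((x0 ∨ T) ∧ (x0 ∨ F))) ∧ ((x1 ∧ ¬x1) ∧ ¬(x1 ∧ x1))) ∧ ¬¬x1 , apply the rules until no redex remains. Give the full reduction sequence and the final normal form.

  start: ((¬(x1 ∨ x1) ∧ ((x0 ∨ T) ∧ (x0 ∨ F))) ∧ ((x1 ∧ ¬x1) ∧ ¬(x1 ∧ x1))) ∧ ¬¬x1
  [1] (((¬x1 ∧ ¬x1) ∧ ((x0 ∨ T) ∧ (x0 ∨ F))) ∧ ((x1 ∧ ¬x1) ∧ ¬(x1 ∧ x1))) ∧ ¬¬x1
  [2] ((¬x1 ∧ ((x0 ∨ T) ∧ (x0 ∨ F))) ∧ ((x1 ∧ ¬x1) ∧ ¬(x1 ∧ x1))) ∧ ¬¬x1
  [3] ((¬x1 ∧ (T ∧ (x0 ∨ F))) ∧ ((x1 ∧ ¬x1) ∧ ¬(x1 ∧ x1))) ∧ ¬¬x1
  [4] ((¬x1 ∧ (x0 ∨ F)) ∧ ((x1 ∧ ¬x1) ∧ ¬(x1 ∧ x1))) ∧ ¬¬x1
  [5] ((¬x1 ∧ x0) ∧ ((x1 ∧ ¬x1) ∧ ¬(x1 ∧ x1))) ∧ ¬¬x1
  [6] ((¬x1 ∧ x0) ∧ ((x1 ∧ ¬x1) ∧ (¬x1 ∨ ¬x1))) ∧ ¬¬x1
  [7] ((¬x1 ∧ x0) ∧ ((x1 ∧ ¬x1) ∧ ¬x1)) ∧ ¬¬x1
  [8] ((¬x1 ∧ x0) ∧ ((x1 ∧ ¬x1) ∧ ¬x1)) ∧ x1

Answer: normal form = ((¬x1 ∧ x0) ∧ ((x1 ∧ ¬x1) ∧ ¬x1)) ∧ x1  (in 8 steps)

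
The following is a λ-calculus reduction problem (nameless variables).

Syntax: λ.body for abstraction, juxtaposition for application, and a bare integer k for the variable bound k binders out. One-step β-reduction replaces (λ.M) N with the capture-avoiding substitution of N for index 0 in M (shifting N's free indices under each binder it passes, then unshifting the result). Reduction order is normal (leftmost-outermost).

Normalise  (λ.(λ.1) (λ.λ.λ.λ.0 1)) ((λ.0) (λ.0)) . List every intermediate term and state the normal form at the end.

Answer: normal form = λ.0  (in 3 steps)

Derivation:
  start: (λ.(λ.1) (λ.λ.λ.λ.0 1)) ((λ.0) (λ.0))
  [1] (λ.(λ.0) (λ.0)) (λ.λ.λ.λ.0 1)
  [2] (λ.0) (λ.0)
  [3] λ.0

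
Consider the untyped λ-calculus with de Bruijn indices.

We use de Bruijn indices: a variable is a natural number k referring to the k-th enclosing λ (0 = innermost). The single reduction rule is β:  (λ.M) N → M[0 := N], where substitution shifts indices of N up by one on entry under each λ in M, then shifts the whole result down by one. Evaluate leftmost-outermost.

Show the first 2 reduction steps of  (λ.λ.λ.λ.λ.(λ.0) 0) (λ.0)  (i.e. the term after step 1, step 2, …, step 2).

  start: (λ.λ.λ.λ.λ.(λ.0) 0) (λ.0)
  [1] λ.λ.λ.λ.(λ.0) 0
  [2] λ.λ.λ.λ.0

Answer: after 2 steps: λ.λ.λ.λ.0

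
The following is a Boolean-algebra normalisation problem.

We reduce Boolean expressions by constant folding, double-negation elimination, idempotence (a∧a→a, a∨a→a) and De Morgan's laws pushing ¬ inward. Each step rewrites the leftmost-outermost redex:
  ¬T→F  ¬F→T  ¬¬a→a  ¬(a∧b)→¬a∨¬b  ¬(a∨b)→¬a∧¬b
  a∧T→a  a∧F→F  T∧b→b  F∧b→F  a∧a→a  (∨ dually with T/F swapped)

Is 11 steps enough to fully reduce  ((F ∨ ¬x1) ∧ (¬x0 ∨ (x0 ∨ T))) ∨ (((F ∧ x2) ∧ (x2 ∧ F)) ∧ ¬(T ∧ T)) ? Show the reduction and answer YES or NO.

Answer: YES — reaches normal form ¬x1 in 8 ≤ 11 steps

Reduction:
  start: ((F ∨ ¬x1) ∧ (¬x0 ∨ (x0 ∨ T))) ∨ (((F ∧ x2) ∧ (x2 ∧ F)) ∧ ¬(T ∧ T))
  →1  (¬x1 ∧ (¬x0 ∨ (x0 ∨ T))) ∨ (((F ∧ x2) ∧ (x2 ∧ F)) ∧ ¬(T ∧ T))
  →2  (¬x1 ∧ (¬x0 ∨ T)) ∨ (((F ∧ x2) ∧ (x2 ∧ F)) ∧ ¬(T ∧ T))
  →3  (¬x1 ∧ T) ∨ (((F ∧ x2) ∧ (x2 ∧ F)) ∧ ¬(T ∧ T))
  →4  ¬x1 ∨ (((F ∧ x2) ∧ (x2 ∧ F)) ∧ ¬(T ∧ T))
  →5  ¬x1 ∨ ((F ∧ (x2 ∧ F)) ∧ ¬(T ∧ T))
  →6  ¬x1 ∨ (F ∧ ¬(T ∧ T))
  →7  ¬x1 ∨ F
  →8  ¬x1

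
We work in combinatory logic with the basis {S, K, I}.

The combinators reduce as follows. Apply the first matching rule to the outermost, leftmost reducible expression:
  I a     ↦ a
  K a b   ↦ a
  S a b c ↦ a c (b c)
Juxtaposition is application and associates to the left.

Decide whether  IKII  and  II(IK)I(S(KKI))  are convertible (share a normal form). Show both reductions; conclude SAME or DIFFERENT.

Answer: SAME — A ⇓ I, B ⇓ I

Reduction:
Term A:
  start: IKII
  →1  KII
  →2  I

Term B:
  start: II(IK)I(S(KKI))
  →1  I(IK)I(S(KKI))
  →2  IKI(S(KKI))
  →3  KI(S(KKI))
  →4  I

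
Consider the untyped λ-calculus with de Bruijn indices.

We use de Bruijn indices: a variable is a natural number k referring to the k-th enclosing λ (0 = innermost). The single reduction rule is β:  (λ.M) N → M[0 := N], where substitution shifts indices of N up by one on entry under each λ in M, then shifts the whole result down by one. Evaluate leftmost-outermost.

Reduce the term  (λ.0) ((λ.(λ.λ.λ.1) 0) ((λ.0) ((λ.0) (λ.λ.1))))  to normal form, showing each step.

  start: (λ.0) ((λ.(λ.λ.λ.1) 0) ((λ.0) ((λ.0) (λ.λ.1))))
  step 1: (λ.(λ.λ.λ.1) 0) ((λ.0) ((λ.0) (λ.λ.1)))
  step 2: (λ.λ.λ.1) ((λ.0) ((λ.0) (λ.λ.1)))
  step 3: λ.λ.1

Answer: normal form = λ.λ.1  (in 3 steps)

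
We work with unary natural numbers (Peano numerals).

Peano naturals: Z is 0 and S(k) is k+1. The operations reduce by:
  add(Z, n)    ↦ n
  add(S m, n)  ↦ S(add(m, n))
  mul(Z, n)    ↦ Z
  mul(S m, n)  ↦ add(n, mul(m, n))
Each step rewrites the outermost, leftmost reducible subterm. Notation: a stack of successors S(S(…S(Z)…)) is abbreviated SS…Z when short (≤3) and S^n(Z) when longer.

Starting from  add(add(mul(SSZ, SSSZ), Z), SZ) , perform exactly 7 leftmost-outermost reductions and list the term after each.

Answer: after 7 steps: S(S(add(add(add(SZ, mul(SZ, SSSZ)), Z), SZ)))

Working:
  start: add(add(mul(SSZ, SSSZ), Z), SZ)
  →1  add(add(add(SSSZ, mul(SZ, SSSZ)), Z), SZ)
  →2  add(add(S(add(SSZ, mul(SZ, SSSZ))), Z), SZ)
  →3  add(S(add(add(SSZ, mul(SZ, SSSZ)), Z)), SZ)
  →4  S(add(add(add(SSZ, mul(SZ, SSSZ)), Z), SZ))
  →5  S(add(add(S(add(SZ, mul(SZ, SSSZ))), Z), SZ))
  →6  S(add(S(add(add(SZ, mul(SZ, SSSZ)), Z)), SZ))
  →7  S(S(add(add(add(SZ, mul(SZ, SSSZ)), Z), SZ)))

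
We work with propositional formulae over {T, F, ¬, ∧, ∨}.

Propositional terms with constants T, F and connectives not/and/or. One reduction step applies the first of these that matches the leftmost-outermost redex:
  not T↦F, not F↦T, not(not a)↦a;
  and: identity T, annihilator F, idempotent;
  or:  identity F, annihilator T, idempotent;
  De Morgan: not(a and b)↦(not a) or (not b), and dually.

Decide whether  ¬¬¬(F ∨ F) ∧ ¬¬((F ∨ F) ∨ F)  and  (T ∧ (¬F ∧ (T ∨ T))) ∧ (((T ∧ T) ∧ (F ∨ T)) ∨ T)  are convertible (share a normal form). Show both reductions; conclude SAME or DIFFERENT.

Answer: DIFFERENT — A ⇓ F, B ⇓ T

Reduction:
Term A:
  start: ¬¬¬(F ∨ F) ∧ ¬¬((F ∨ F) ∨ F)
  step 1: ¬(F ∨ F) ∧ ¬¬((F ∨ F) ∨ F)
  step 2: (¬F ∧ ¬F) ∧ ¬¬((F ∨ F) ∨ F)
  step 3: ¬F ∧ ¬¬((F ∨ F) ∨ F)
  step 4: T ∧ ¬¬((F ∨ F) ∨ F)
  step 5: ¬¬((F ∨ F) ∨ F)
  step 6: (F ∨ F) ∨ F
  step 7: F ∨ F
  step 8: F

Term B:
  start: (T ∧ (¬F ∧ (T ∨ T))) ∧ (((T ∧ T) ∧ (F ∨ T)) ∨ T)
  step 1: (¬F ∧ (T ∨ T)) ∧ (((T ∧ T) ∧ (F ∨ T)) ∨ T)
  step 2: (T ∧ (T ∨ T)) ∧ (((T ∧ T) ∧ (F ∨ T)) ∨ T)
  step 3: (T ∨ T) ∧ (((T ∧ T) ∧ (F ∨ T)) ∨ T)
  step 4: T ∧ (((T ∧ T) ∧ (F ∨ T)) ∨ T)
  step 5: ((T ∧ T) ∧ (F ∨ T)) ∨ T
  step 6: T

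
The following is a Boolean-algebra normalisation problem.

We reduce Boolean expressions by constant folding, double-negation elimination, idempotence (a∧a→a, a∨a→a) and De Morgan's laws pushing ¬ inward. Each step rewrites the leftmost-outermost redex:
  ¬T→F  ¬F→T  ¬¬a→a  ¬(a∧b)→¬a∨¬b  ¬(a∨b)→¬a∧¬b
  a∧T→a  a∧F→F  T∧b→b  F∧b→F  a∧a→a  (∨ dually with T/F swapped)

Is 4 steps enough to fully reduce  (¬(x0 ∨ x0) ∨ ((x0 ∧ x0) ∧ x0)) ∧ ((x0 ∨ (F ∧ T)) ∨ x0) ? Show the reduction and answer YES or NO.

Answer: NO — after 4 steps the term is (¬x0 ∨ x0) ∧ ((x0 ∨ (F ∧ T)) ∨ x0), not yet normal

Reduction:
  start: (¬(x0 ∨ x0) ∨ ((x0 ∧ x0) ∧ x0)) ∧ ((x0 ∨ (F ∧ T)) ∨ x0)
  →1  ((¬x0 ∧ ¬x0) ∨ ((x0 ∧ x0) ∧ x0)) ∧ ((x0 ∨ (F ∧ T)) ∨ x0)
  →2  (¬x0 ∨ ((x0 ∧ x0) ∧ x0)) ∧ ((x0 ∨ (F ∧ T)) ∨ x0)
  →3  (¬x0 ∨ (x0 ∧ x0)) ∧ ((x0 ∨ (F ∧ T)) ∨ x0)
  →4  (¬x0 ∨ x0) ∧ ((x0 ∨ (F ∧ T)) ∨ x0)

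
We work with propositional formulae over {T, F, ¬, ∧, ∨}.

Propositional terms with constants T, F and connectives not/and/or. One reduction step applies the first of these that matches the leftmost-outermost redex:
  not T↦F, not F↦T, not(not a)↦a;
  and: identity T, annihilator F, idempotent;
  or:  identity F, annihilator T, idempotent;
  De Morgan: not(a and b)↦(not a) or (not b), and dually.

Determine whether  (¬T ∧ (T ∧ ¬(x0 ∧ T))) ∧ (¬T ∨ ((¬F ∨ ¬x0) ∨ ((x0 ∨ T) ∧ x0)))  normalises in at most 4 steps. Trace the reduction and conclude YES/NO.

Answer: YES — reaches normal form F in 3 ≤ 4 steps

Working:
  start: (¬T ∧ (T ∧ ¬(x0 ∧ T))) ∧ (¬T ∨ ((¬F ∨ ¬x0) ∨ ((x0 ∨ T) ∧ x0)))
  →1  (F ∧ (T ∧ ¬(x0 ∧ T))) ∧ (¬T ∨ ((¬F ∨ ¬x0) ∨ ((x0 ∨ T) ∧ x0)))
  →2  F ∧ (¬T ∨ ((¬F ∨ ¬x0) ∨ ((x0 ∨ T) ∧ x0)))
  →3  F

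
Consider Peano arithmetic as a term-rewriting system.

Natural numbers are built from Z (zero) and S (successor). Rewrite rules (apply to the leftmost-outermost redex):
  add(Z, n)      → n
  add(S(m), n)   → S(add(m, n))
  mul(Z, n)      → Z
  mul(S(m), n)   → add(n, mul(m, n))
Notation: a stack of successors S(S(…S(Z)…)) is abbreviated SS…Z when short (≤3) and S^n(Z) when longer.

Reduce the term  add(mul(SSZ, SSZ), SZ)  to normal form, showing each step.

  start: add(mul(SSZ, SSZ), SZ)
  step 1: add(add(SSZ, mul(SZ, SSZ)), SZ)
  step 2: add(S(add(SZ, mul(SZ, SSZ))), SZ)
  step 3: S(add(add(SZ, mul(SZ, SSZ)), SZ))
  step 4: S(add(S(add(Z, mul(SZ, SSZ))), SZ))
  step 5: S(S(add(add(Z, mul(SZ, SSZ)), SZ)))
  step 6: S(S(add(mul(SZ, SSZ), SZ)))
  step 7: S(S(add(add(SSZ, mul(Z, SSZ)), SZ)))
  step 8: S(S(add(S(add(SZ, mul(Z, SSZ))), SZ)))
  step 9: S(S(S(add(add(SZ, mul(Z, SSZ)), SZ))))
  step 10: S(S(S(add(S(add(Z, mul(Z, SSZ))), SZ))))
  step 11: S(S(S(S(add(add(Z, mul(Z, SSZ)), SZ)))))
  step 12: S(S(S(S(add(mul(Z, SSZ), SZ)))))
  step 13: S(S(S(S(add(Z, SZ)))))
  step 14: S^5(Z)

Answer: normal form = S^5(Z)  (in 14 steps)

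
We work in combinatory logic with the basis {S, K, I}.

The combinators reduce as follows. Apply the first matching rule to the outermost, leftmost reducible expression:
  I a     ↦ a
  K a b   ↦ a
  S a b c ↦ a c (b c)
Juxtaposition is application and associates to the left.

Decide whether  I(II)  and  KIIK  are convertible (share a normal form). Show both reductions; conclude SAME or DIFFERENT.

Term A:
  start: I(II)
  step 1: II
  step 2: I

Term B:
  start: KIIK
  step 1: IK
  step 2: K

Answer: DIFFERENT — A ⇓ I, B ⇓ K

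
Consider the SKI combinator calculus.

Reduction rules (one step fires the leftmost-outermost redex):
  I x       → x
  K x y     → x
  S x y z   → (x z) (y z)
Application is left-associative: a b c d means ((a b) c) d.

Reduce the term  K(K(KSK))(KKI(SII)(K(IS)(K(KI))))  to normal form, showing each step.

  start: K(K(KSK))(KKI(SII)(K(IS)(K(KI))))
  step 1: K(KSK)
  step 2: KS

Answer: normal form = KS  (in 2 steps)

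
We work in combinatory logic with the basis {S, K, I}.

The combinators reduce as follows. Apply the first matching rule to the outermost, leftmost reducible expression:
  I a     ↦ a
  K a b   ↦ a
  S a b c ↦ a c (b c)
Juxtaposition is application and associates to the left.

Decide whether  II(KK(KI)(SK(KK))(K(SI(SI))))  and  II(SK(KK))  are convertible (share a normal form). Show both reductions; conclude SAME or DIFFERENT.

Answer: SAME — A ⇓ SK(KK), B ⇓ SK(KK)

Reduction:
Term A:
  start: II(KK(KI)(SK(KK))(K(SI(SI))))
  →1  I(KK(KI)(SK(KK))(K(SI(SI))))
  →2  KK(KI)(SK(KK))(K(SI(SI)))
  →3  K(SK(KK))(K(SI(SI)))
  →4  SK(KK)

Term B:
  start: II(SK(KK))
  →1  I(SK(KK))
  →2  SK(KK)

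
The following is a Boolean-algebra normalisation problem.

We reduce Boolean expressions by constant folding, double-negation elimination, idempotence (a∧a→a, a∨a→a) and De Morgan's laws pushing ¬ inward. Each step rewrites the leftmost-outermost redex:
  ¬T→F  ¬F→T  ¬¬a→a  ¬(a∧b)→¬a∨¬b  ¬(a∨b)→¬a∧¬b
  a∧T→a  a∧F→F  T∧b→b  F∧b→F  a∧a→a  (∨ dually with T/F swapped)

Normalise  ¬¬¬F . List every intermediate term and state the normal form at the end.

  start: ¬¬¬F
  step 1: ¬F
  step 2: T

Answer: normal form = T  (in 2 steps)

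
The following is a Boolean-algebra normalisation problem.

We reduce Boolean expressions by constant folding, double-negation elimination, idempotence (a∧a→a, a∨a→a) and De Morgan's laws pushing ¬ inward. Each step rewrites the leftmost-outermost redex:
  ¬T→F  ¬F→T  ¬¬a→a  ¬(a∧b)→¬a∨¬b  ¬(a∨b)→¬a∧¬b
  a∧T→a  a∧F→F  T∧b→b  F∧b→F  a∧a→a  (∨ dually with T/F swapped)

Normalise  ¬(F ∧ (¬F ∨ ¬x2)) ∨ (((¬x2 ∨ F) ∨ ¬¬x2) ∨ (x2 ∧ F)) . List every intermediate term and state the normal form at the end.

Answer: normal form = T  (in 4 steps)

Reduction:
  start: ¬(F ∧ (¬F ∨ ¬x2)) ∨ (((¬x2 ∨ F) ∨ ¬¬x2) ∨ (x2 ∧ F))
  step 1: (¬F ∨ ¬(¬F ∨ ¬x2)) ∨ (((¬x2 ∨ F) ∨ ¬¬x2) ∨ (x2 ∧ F))
  step 2: (T ∨ ¬(¬F ∨ ¬x2)) ∨ (((¬x2 ∨ F) ∨ ¬¬x2) ∨ (x2 ∧ F))
  step 3: T ∨ (((¬x2 ∨ F) ∨ ¬¬x2) ∨ (x2 ∧ F))
  step 4: T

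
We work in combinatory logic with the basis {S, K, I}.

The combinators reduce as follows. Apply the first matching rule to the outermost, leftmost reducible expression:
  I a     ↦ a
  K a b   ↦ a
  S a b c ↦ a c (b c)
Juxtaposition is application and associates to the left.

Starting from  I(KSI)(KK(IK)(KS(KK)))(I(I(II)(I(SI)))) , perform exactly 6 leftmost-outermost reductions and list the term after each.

Answer: after 6 steps: S(KS)(II(I(SI)))

Reduction:
  start: I(KSI)(KK(IK)(KS(KK)))(I(I(II)(I(SI))))
  [1] KSI(KK(IK)(KS(KK)))(I(I(II)(I(SI))))
  [2] S(KK(IK)(KS(KK)))(I(I(II)(I(SI))))
  [3] S(K(KS(KK)))(I(I(II)(I(SI))))
  [4] S(KS)(I(I(II)(I(SI))))
  [5] S(KS)(I(II)(I(SI)))
  [6] S(KS)(II(I(SI)))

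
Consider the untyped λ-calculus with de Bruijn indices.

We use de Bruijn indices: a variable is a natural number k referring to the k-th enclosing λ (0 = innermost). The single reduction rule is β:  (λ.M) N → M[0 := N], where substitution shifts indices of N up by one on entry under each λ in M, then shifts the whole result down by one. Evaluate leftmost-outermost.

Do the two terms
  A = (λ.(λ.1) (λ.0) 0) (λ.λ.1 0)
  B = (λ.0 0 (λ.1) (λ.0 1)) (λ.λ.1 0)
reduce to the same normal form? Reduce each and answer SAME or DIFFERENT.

Term A:
  start: (λ.(λ.1) (λ.0) 0) (λ.λ.1 0)
  [1] (λ.λ.λ.1 0) (λ.0) (λ.λ.1 0)
  [2] (λ.λ.1 0) (λ.λ.1 0)
  [3] λ.(λ.λ.1 0) 0
  [4] λ.λ.1 0

Term B:
  start: (λ.0 0 (λ.1) (λ.0 1)) (λ.λ.1 0)
  [1] (λ.λ.1 0) (λ.λ.1 0) (λ.λ.λ.1 0) (λ.0 (λ.λ.1 0))
  [2] (λ.(λ.λ.1 0) 0) (λ.λ.λ.1 0) (λ.0 (λ.λ.1 0))
  [3] (λ.λ.1 0) (λ.λ.λ.1 0) (λ.0 (λ.λ.1 0))
  [4] (λ.(λ.λ.λ.1 0) 0) (λ.0 (λ.λ.1 0))
  [5] (λ.λ.λ.1 0) (λ.0 (λ.λ.1 0))
  [6] λ.λ.1 0

Answer: SAME — A ⇓ λ.λ.1 0, B ⇓ λ.λ.1 0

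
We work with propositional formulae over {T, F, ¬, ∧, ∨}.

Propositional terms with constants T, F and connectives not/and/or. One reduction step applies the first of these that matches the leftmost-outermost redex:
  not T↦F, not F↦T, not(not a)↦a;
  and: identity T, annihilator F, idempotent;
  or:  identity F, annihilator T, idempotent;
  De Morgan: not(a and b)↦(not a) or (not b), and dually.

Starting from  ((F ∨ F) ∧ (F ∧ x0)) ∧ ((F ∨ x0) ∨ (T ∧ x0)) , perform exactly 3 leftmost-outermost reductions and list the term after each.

Answer: after 3 steps: F

Working:
  start: ((F ∨ F) ∧ (F ∧ x0)) ∧ ((F ∨ x0) ∨ (T ∧ x0))
  step 1: (F ∧ (F ∧ x0)) ∧ ((F ∨ x0) ∨ (T ∧ x0))
  step 2: F ∧ ((F ∨ x0) ∨ (T ∧ x0))
  step 3: F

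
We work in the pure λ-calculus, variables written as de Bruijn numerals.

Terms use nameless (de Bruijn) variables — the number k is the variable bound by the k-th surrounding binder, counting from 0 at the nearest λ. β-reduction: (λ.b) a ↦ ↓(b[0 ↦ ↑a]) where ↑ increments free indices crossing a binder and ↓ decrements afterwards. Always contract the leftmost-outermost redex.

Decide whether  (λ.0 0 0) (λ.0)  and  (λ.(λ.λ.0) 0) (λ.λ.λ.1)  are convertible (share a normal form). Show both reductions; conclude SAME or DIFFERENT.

Answer: SAME — A ⇓ λ.0, B ⇓ λ.0

Derivation:
Term A:
  start: (λ.0 0 0) (λ.0)
  step 1: (λ.0) (λ.0) (λ.0)
  step 2: (λ.0) (λ.0)
  step 3: λ.0

Term B:
  start: (λ.(λ.λ.0) 0) (λ.λ.λ.1)
  step 1: (λ.λ.0) (λ.λ.λ.1)
  step 2: λ.0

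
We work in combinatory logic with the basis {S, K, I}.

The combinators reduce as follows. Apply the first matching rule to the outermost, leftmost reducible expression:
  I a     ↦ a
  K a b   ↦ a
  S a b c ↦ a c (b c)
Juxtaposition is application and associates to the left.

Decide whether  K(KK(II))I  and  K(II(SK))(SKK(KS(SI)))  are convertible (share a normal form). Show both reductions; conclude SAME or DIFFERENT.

Term A:
  start: K(KK(II))I
  step 1: KK(II)
  step 2: K

Term B:
  start: K(II(SK))(SKK(KS(SI)))
  step 1: II(SK)
  step 2: I(SK)
  step 3: SK

Answer: DIFFERENT — A ⇓ K, B ⇓ SK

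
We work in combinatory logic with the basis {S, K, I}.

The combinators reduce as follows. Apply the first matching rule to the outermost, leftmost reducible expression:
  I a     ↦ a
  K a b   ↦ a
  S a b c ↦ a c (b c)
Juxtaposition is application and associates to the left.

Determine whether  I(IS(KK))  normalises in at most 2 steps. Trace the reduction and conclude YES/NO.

Answer: YES — reaches normal form S(KK) in 2 ≤ 2 steps

Working:
  start: I(IS(KK))
  step 1: IS(KK)
  step 2: S(KK)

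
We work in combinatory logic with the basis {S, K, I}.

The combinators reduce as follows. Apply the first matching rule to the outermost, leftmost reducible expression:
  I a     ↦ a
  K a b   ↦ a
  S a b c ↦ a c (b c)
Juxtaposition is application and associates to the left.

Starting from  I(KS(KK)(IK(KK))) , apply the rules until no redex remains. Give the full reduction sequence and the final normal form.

Answer: normal form = S(K(KK))  (in 3 steps)

Working:
  start: I(KS(KK)(IK(KK)))
  →1  KS(KK)(IK(KK))
  →2  S(IK(KK))
  →3  S(K(KK))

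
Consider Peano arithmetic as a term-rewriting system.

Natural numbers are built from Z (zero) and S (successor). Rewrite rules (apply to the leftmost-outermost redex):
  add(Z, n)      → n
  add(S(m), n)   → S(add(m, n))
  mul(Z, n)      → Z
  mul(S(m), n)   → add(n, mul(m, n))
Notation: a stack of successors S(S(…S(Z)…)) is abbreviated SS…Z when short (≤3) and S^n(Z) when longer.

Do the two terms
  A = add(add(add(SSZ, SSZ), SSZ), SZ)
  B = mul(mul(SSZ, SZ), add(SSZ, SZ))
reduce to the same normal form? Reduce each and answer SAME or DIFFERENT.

Answer: DIFFERENT — A ⇓ S^7(Z), B ⇓ S^6(Z)

Reduction:
Term A:
  start: add(add(add(SSZ, SSZ), SSZ), SZ)
  →1  add(add(S(add(SZ, SSZ)), SSZ), SZ)
  →2  add(S(add(add(SZ, SSZ), SSZ)), SZ)
  →3  S(add(add(add(SZ, SSZ), SSZ), SZ))
  →4  S(add(add(S(add(Z, SSZ)), SSZ), SZ))
  →5  S(add(S(add(add(Z, SSZ), SSZ)), SZ))
  →6  S(S(add(add(add(Z, SSZ), SSZ), SZ)))
  →7  S(S(add(add(SSZ, SSZ), SZ)))
  →8  S(S(add(S(add(SZ, SSZ)), SZ)))
  →9  S(S(S(add(add(SZ, SSZ), SZ))))
  →10  S(S(S(add(S(add(Z, SSZ)), SZ))))
  →11  S(S(S(S(add(add(Z, SSZ), SZ)))))
  →12  S(S(S(S(add(SSZ, SZ)))))
  →13  S(S(S(S(S(add(SZ, SZ))))))
  →14  S(S(S(S(S(S(add(Z, SZ)))))))
  →15  S^7(Z)

Term B:
  start: mul(mul(SSZ, SZ), add(SSZ, SZ))
  →1  mul(add(SZ, mul(SZ, SZ)), add(SSZ, SZ))
  →2  mul(S(add(Z, mul(SZ, SZ))), add(SSZ, SZ))
  →3  add(add(SSZ, SZ), mul(add(Z, mul(SZ, SZ)), add(SSZ, SZ)))
  →4  add(S(add(SZ, SZ)), mul(add(Z, mul(SZ, SZ)), add(SSZ, SZ)))
  →5  S(add(add(SZ, SZ), mul(add(Z, mul(SZ, SZ)), add(SSZ, SZ))))
  →6  S(add(S(add(Z, SZ)), mul(add(Z, mul(SZ, SZ)), add(SSZ, SZ))))
  →7  S(S(add(add(Z, SZ), mul(add(Z, mul(SZ, SZ)), add(SSZ, SZ)))))
  →8  S(S(add(SZ, mul(add(Z, mul(SZ, SZ)), add(SSZ, SZ)))))
  →9  S(S(S(add(Z, mul(add(Z, mul(SZ, SZ)), add(SSZ, SZ))))))
  →10  S(S(S(mul(add(Z, mul(SZ, SZ)), add(SSZ, SZ)))))
  →11  S(S(S(mul(mul(SZ, SZ), add(SSZ, SZ)))))
  →12  S(S(S(mul(add(SZ, mul(Z, SZ)), add(SSZ, SZ)))))
  →13  S(S(S(mul(S(add(Z, mul(Z, SZ))), add(SSZ, SZ)))))
  →14  S(S(S(add(add(SSZ, SZ), mul(add(Z, mul(Z, SZ)), add(SSZ, SZ))))))
  →15  S(S(S(add(S(add(SZ, SZ)), mul(add(Z, mul(Z, SZ)), add(SSZ, SZ))))))
  →16  S(S(S(S(add(add(SZ, SZ), mul(add(Z, mul(Z, SZ)), add(SSZ, SZ)))))))
  →17  S(S(S(S(add(S(add(Z, SZ)), mul(add(Z, mul(Z, SZ)), add(SSZ, SZ)))))))
  →18  S(S(S(S(S(add(add(Z, SZ), mul(add(Z, mul(Z, SZ)), add(SSZ, SZ))))))))
  →19  S(S(S(S(S(add(SZ, mul(add(Z, mul(Z, SZ)), add(SSZ, SZ))))))))
  →20  S(S(S(S(S(S(add(Z, mul(add(Z, mul(Z, SZ)), add(SSZ, SZ)))))))))
  →21  S(S(S(S(S(S(mul(add(Z, mul(Z, SZ)), add(SSZ, SZ))))))))
  →22  S(S(S(S(S(S(mul(mul(Z, SZ), add(SSZ, SZ))))))))
  →23  S(S(S(S(S(S(mul(Z, add(SSZ, SZ))))))))
  →24  S^6(Z)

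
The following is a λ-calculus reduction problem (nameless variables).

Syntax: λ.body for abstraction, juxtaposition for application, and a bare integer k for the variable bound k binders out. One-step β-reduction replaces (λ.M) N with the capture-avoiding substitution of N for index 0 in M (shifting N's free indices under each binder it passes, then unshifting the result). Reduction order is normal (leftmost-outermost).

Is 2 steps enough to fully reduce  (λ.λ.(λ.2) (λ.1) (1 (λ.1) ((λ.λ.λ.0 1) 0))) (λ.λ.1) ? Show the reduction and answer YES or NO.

Answer: NO — after 2 steps the term is λ.(λ.λ.1) ((λ.λ.1) (λ.1) ((λ.λ.λ.0 1) 0)), not yet normal

Derivation:
  start: (λ.λ.(λ.2) (λ.1) (1 (λ.1) ((λ.λ.λ.0 1) 0))) (λ.λ.1)
  [1] λ.(λ.λ.λ.1) (λ.1) ((λ.λ.1) (λ.1) ((λ.λ.λ.0 1) 0))
  [2] λ.(λ.λ.1) ((λ.λ.1) (λ.1) ((λ.λ.λ.0 1) 0))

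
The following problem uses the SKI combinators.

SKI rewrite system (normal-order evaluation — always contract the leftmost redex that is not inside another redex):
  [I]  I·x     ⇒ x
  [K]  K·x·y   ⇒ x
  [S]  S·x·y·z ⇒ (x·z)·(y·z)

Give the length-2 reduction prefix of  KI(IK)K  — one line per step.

Answer: after 2 steps: K

Working:
  start: KI(IK)K
  step 1: IK
  step 2: K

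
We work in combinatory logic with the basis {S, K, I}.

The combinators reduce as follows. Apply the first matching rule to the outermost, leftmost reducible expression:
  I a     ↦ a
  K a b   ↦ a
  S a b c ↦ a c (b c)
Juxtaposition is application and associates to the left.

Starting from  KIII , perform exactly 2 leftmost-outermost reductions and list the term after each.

  start: KIII
  →1  II
  →2  I

Answer: after 2 steps: I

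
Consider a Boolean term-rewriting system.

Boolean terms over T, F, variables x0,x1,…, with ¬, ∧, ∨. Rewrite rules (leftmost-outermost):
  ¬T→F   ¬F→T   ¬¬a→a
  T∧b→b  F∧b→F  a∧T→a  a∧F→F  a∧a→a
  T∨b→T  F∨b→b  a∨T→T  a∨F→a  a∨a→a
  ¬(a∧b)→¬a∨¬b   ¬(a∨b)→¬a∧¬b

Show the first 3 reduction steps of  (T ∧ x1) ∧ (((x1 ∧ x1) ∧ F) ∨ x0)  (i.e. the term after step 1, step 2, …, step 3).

  start: (T ∧ x1) ∧ (((x1 ∧ x1) ∧ F) ∨ x0)
  [1] x1 ∧ (((x1 ∧ x1) ∧ F) ∨ x0)
  [2] x1 ∧ (F ∨ x0)
  [3] x1 ∧ x0

Answer: after 3 steps: x1 ∧ x0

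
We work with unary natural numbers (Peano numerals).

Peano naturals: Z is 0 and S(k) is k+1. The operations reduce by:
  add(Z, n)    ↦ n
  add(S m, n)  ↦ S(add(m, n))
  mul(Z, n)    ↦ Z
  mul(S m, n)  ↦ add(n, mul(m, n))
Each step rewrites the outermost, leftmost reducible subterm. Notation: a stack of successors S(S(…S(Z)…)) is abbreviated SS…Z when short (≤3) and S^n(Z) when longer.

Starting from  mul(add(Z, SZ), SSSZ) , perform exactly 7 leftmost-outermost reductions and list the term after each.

Answer: after 7 steps: SSSZ

Derivation:
  start: mul(add(Z, SZ), SSSZ)
  →1  mul(SZ, SSSZ)
  →2  add(SSSZ, mul(Z, SSSZ))
  →3  S(add(SSZ, mul(Z, SSSZ)))
  →4  S(S(add(SZ, mul(Z, SSSZ))))
  →5  S(S(S(add(Z, mul(Z, SSSZ)))))
  →6  S(S(S(mul(Z, SSSZ))))
  →7  SSSZ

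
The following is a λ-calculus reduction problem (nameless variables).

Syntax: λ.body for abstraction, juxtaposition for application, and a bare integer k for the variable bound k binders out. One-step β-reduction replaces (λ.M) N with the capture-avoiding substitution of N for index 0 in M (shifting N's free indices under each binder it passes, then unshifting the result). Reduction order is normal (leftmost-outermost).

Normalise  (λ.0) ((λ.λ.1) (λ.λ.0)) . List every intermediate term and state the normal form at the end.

Answer: normal form = λ.λ.λ.0  (in 2 steps)

Working:
  start: (λ.0) ((λ.λ.1) (λ.λ.0))
  step 1: (λ.λ.1) (λ.λ.0)
  step 2: λ.λ.λ.0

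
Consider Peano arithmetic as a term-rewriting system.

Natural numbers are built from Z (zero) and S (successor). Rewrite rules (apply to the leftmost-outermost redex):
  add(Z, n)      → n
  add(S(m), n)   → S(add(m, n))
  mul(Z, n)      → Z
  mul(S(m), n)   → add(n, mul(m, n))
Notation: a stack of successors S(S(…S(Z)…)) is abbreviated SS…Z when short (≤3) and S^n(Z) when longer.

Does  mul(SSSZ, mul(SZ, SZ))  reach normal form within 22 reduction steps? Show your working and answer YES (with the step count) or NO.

Answer: YES — reaches normal form SSSZ in 22 ≤ 22 steps

Reduction:
  start: mul(SSSZ, mul(SZ, SZ))
  step 1: add(mul(SZ, SZ), mul(SSZ, mul(SZ, SZ)))
  step 2: add(add(SZ, mul(Z, SZ)), mul(SSZ, mul(SZ, SZ)))
  step 3: add(S(add(Z, mul(Z, SZ))), mul(SSZ, mul(SZ, SZ)))
  step 4: S(add(add(Z, mul(Z, SZ)), mul(SSZ, mul(SZ, SZ))))
  step 5: S(add(mul(Z, SZ), mul(SSZ, mul(SZ, SZ))))
  step 6: S(add(Z, mul(SSZ, mul(SZ, SZ))))
  step 7: S(mul(SSZ, mul(SZ, SZ)))
  step 8: S(add(mul(SZ, SZ), mul(SZ, mul(SZ, SZ))))
  step 9: S(add(add(SZ, mul(Z, SZ)), mul(SZ, mul(SZ, SZ))))
  step 10: S(add(S(add(Z, mul(Z, SZ))), mul(SZ, mul(SZ, SZ))))
  step 11: S(S(add(add(Z, mul(Z, SZ)), mul(SZ, mul(SZ, SZ)))))
  step 12: S(S(add(mul(Z, SZ), mul(SZ, mul(SZ, SZ)))))
  step 13: S(S(add(Z, mul(SZ, mul(SZ, SZ)))))
  step 14: S(S(mul(SZ, mul(SZ, SZ))))
  step 15: S(S(add(mul(SZ, SZ), mul(Z, mul(SZ, SZ)))))
  step 16: S(S(add(add(SZ, mul(Z, SZ)), mul(Z, mul(SZ, SZ)))))
  step 17: S(S(add(S(add(Z, mul(Z, SZ))), mul(Z, mul(SZ, SZ)))))
  step 18: S(S(S(add(add(Z, mul(Z, SZ)), mul(Z, mul(SZ, SZ))))))
  step 19: S(S(S(add(mul(Z, SZ), mul(Z, mul(SZ, SZ))))))
  step 20: S(S(S(add(Z, mul(Z, mul(SZ, SZ))))))
  step 21: S(S(S(mul(Z, mul(SZ, SZ)))))
  step 22: SSSZ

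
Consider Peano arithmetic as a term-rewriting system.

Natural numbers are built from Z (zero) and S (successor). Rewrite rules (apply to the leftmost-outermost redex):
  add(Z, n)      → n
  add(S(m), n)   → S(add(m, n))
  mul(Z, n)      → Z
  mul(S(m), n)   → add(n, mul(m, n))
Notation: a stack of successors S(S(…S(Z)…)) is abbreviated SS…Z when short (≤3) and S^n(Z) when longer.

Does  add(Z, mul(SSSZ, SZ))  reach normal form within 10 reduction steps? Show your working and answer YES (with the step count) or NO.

  start: add(Z, mul(SSSZ, SZ))
  step 1: mul(SSSZ, SZ)
  step 2: add(SZ, mul(SSZ, SZ))
  step 3: S(add(Z, mul(SSZ, SZ)))
  step 4: S(mul(SSZ, SZ))
  step 5: S(add(SZ, mul(SZ, SZ)))
  step 6: S(S(add(Z, mul(SZ, SZ))))
  step 7: S(S(mul(SZ, SZ)))
  step 8: S(S(add(SZ, mul(Z, SZ))))
  step 9: S(S(S(add(Z, mul(Z, SZ)))))
  step 10: S(S(S(mul(Z, SZ))))

Answer: NO — after 10 steps the term is S(S(S(mul(Z, SZ)))), not yet normal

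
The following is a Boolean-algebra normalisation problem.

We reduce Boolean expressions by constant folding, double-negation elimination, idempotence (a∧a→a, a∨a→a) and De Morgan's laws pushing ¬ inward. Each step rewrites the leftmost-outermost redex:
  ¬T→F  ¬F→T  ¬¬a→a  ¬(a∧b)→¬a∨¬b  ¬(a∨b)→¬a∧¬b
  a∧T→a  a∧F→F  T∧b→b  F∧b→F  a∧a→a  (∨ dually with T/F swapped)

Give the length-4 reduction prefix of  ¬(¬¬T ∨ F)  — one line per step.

  start: ¬(¬¬T ∨ F)
  [1] ¬¬¬T ∧ ¬F
  [2] ¬T ∧ ¬F
  [3] F ∧ ¬F
  [4] F

Answer: after 4 steps: F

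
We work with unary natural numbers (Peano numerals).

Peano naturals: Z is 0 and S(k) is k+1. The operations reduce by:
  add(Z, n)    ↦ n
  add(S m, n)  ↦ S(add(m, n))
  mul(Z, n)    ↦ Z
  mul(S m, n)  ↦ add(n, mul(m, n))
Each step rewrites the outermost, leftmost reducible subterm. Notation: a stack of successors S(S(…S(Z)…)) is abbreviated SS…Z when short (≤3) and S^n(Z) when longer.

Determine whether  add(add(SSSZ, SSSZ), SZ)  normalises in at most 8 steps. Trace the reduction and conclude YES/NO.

Answer: NO — after 8 steps the term is S(S(S(S(add(SSZ, SZ))))), not yet normal

Derivation:
  start: add(add(SSSZ, SSSZ), SZ)
  step 1: add(S(add(SSZ, SSSZ)), SZ)
  step 2: S(add(add(SSZ, SSSZ), SZ))
  step 3: S(add(S(add(SZ, SSSZ)), SZ))
  step 4: S(S(add(add(SZ, SSSZ), SZ)))
  step 5: S(S(add(S(add(Z, SSSZ)), SZ)))
  step 6: S(S(S(add(add(Z, SSSZ), SZ))))
  step 7: S(S(S(add(SSSZ, SZ))))
  step 8: S(S(S(S(add(SSZ, SZ)))))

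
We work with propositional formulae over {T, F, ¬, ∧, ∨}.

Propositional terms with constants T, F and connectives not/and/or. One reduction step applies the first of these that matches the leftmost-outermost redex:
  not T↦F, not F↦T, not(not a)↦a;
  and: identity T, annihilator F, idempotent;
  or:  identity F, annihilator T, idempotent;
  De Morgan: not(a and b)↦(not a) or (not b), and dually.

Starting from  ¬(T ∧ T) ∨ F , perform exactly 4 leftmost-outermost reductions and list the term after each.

  start: ¬(T ∧ T) ∨ F
  step 1: ¬(T ∧ T)
  step 2: ¬T ∨ ¬T
  step 3: ¬T
  step 4: F

Answer: after 4 steps: F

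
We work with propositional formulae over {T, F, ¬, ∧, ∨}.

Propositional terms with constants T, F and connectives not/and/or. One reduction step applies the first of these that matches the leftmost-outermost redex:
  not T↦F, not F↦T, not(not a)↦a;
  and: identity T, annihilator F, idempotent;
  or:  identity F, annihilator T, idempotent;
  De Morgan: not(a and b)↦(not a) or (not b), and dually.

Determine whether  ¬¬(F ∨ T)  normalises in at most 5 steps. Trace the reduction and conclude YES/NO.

  start: ¬¬(F ∨ T)
  →1  F ∨ T
  →2  T

Answer: YES — reaches normal form T in 2 ≤ 5 steps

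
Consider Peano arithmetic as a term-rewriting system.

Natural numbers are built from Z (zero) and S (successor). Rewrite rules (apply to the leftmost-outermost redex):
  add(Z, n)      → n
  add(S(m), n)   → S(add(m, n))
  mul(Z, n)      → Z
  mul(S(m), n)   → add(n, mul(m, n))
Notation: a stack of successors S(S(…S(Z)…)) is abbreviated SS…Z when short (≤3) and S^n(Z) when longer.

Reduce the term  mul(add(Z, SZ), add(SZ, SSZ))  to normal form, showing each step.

  start: mul(add(Z, SZ), add(SZ, SSZ))
  step 1: mul(SZ, add(SZ, SSZ))
  step 2: add(add(SZ, SSZ), mul(Z, add(SZ, SSZ)))
  step 3: add(S(add(Z, SSZ)), mul(Z, add(SZ, SSZ)))
  step 4: S(add(add(Z, SSZ), mul(Z, add(SZ, SSZ))))
  step 5: S(add(SSZ, mul(Z, add(SZ, SSZ))))
  step 6: S(S(add(SZ, mul(Z, add(SZ, SSZ)))))
  step 7: S(S(S(add(Z, mul(Z, add(SZ, SSZ))))))
  step 8: S(S(S(mul(Z, add(SZ, SSZ)))))
  step 9: SSSZ

Answer: normal form = SSSZ  (in 9 steps)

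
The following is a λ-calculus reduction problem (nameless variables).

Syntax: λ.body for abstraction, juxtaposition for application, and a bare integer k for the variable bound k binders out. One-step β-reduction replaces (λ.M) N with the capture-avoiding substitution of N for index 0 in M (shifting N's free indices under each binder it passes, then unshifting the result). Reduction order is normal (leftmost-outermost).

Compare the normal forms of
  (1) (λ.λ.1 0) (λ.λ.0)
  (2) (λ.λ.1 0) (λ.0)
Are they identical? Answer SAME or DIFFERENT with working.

Term A:
  start: (λ.λ.1 0) (λ.λ.0)
  →1  λ.(λ.λ.0) 0
  →2  λ.λ.0

Term B:
  start: (λ.λ.1 0) (λ.0)
  →1  λ.(λ.0) 0
  →2  λ.0

Answer: DIFFERENT — A ⇓ λ.λ.0, B ⇓ λ.0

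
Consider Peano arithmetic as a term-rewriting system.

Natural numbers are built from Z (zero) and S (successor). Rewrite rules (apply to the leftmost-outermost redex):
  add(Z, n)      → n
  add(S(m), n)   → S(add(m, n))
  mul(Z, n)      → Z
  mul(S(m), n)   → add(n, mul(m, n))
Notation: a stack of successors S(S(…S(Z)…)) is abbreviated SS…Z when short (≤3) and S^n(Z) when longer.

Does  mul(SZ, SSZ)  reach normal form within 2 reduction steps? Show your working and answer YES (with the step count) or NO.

  start: mul(SZ, SSZ)
  [1] add(SSZ, mul(Z, SSZ))
  [2] S(add(SZ, mul(Z, SSZ)))

Answer: NO — after 2 steps the term is S(add(SZ, mul(Z, SSZ))), not yet normal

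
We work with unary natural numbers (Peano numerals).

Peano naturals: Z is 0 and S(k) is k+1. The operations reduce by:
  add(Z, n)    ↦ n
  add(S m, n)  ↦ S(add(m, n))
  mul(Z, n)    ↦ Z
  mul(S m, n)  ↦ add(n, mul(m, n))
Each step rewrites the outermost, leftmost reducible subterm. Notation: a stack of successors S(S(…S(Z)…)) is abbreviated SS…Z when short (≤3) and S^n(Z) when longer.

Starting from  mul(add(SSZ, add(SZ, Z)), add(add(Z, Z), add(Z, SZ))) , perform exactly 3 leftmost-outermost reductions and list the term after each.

  start: mul(add(SSZ, add(SZ, Z)), add(add(Z, Z), add(Z, SZ)))
  →1  mul(S(add(SZ, add(SZ, Z))), add(add(Z, Z), add(Z, SZ)))
  →2  add(add(add(Z, Z), add(Z, SZ)), mul(add(SZ, add(SZ, Z)), add(add(Z, Z), add(Z, SZ))))
  →3  add(add(Z, add(Z, SZ)), mul(add(SZ, add(SZ, Z)), add(add(Z, Z), add(Z, SZ))))

Answer: after 3 steps: add(add(Z, add(Z, SZ)), mul(add(SZ, add(SZ, Z)), add(add(Z, Z), add(Z, SZ))))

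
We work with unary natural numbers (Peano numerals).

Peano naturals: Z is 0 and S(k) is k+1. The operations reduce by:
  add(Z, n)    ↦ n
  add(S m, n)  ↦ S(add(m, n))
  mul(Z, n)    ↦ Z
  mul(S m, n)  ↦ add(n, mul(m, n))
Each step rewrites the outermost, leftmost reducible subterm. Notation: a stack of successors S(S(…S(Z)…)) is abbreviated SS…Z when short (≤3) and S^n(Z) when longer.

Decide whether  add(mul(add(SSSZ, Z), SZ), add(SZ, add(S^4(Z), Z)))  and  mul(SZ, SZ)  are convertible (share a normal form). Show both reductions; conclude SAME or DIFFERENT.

Answer: DIFFERENT — A ⇓ S^8(Z), B ⇓ SZ

Working:
Term A:
  start: add(mul(add(SSSZ, Z), SZ), add(SZ, add(S^4(Z), Z)))
  →1  add(mul(S(add(SSZ, Z)), SZ), add(SZ, add(S^4(Z), Z)))
  →2  add(add(SZ, mul(add(SSZ, Z), SZ)), add(SZ, add(S^4(Z), Z)))
  →3  add(S(add(Z, mul(add(SSZ, Z), SZ))), add(SZ, add(S^4(Z), Z)))
  →4  S(add(add(Z, mul(add(SSZ, Z), SZ)), add(SZ, add(S^4(Z), Z))))
  →5  S(add(mul(add(SSZ, Z), SZ), add(SZ, add(S^4(Z), Z))))
  →6  S(add(mul(S(add(SZ, Z)), SZ), add(SZ, add(S^4(Z), Z))))
  →7  S(add(add(SZ, mul(add(SZ, Z), SZ)), add(SZ, add(S^4(Z), Z))))
  →8  S(add(S(add(Z, mul(add(SZ, Z), SZ))), add(SZ, add(S^4(Z), Z))))
  →9  S(S(add(add(Z, mul(add(SZ, Z), SZ)), add(SZ, add(S^4(Z), Z)))))
  →10  S(S(add(mul(add(SZ, Z), SZ), add(SZ, add(S^4(Z), Z)))))
  →11  S(S(add(mul(S(add(Z, Z)), SZ), add(SZ, add(S^4(Z), Z)))))
  →12  S(S(add(add(SZ, mul(add(Z, Z), SZ)), add(SZ, add(S^4(Z), Z)))))
  →13  S(S(add(S(add(Z, mul(add(Z, Z), SZ))), add(SZ, add(S^4(Z), Z)))))
  →14  S(S(S(add(add(Z, mul(add(Z, Z), SZ)), add(SZ, add(S^4(Z), Z))))))
  →15  S(S(S(add(mul(add(Z, Z), SZ), add(SZ, add(S^4(Z), Z))))))
  →16  S(S(S(add(mul(Z, SZ), add(SZ, add(S^4(Z), Z))))))
  →17  S(S(S(add(Z, add(SZ, add(S^4(Z), Z))))))
  →18  S(S(S(add(SZ, add(S^4(Z), Z)))))
  →19  S(S(S(S(add(Z, add(S^4(Z), Z))))))
  →20  S(S(S(S(add(S^4(Z), Z)))))
  →21  S(S(S(S(S(add(SSSZ, Z))))))
  →22  S(S(S(S(S(S(add(SSZ, Z)))))))
  →23  S(S(S(S(S(S(S(add(SZ, Z))))))))
  →24  S(S(S(S(S(S(S(S(add(Z, Z)))))))))
  →25  S^8(Z)

Term B:
  start: mul(SZ, SZ)
  →1  add(SZ, mul(Z, SZ))
  →2  S(add(Z, mul(Z, SZ)))
  →3  S(mul(Z, SZ))
  →4  SZ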